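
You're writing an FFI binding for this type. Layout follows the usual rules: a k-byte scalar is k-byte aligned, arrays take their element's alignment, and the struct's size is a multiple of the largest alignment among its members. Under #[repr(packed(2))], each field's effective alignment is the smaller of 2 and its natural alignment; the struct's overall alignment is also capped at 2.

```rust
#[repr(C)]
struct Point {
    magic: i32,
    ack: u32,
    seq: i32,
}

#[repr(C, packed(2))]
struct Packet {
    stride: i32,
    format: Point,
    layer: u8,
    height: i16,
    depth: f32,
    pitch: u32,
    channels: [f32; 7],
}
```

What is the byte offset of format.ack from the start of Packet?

Point: @0: magic [4B, align 4] → 4; @4: ack [4B, align 4] → 8; @8: seq [4B, align 4] → 12; size 12, align 4
@0: stride [4B, align 2] → 4
@4: format [12B, align 2] → 16
within Point: ack at 4
4 + 4 = 8

8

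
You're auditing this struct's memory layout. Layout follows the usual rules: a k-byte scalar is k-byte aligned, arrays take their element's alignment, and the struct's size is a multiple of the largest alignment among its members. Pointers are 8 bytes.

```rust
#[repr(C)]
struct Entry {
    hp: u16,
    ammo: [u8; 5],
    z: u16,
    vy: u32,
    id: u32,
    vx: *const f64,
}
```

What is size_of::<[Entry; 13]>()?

416

hp at 0 (size 2, align 2) → ends 2
ammo at 2 (size 5, align 1) → ends 7
pad 1 to align 2 for z
z at 8 (size 2, align 2) → ends 10
pad 2 to align 4 for vy
vy at 12 (size 4, align 4) → ends 16
id at 16 (size 4, align 4) → ends 20
pad 4 to align 8 for vx
vx at 24 (size 8, align 8) → ends 32
total 32 bytes, alignment 8
array of 13: 13 × 32 = 416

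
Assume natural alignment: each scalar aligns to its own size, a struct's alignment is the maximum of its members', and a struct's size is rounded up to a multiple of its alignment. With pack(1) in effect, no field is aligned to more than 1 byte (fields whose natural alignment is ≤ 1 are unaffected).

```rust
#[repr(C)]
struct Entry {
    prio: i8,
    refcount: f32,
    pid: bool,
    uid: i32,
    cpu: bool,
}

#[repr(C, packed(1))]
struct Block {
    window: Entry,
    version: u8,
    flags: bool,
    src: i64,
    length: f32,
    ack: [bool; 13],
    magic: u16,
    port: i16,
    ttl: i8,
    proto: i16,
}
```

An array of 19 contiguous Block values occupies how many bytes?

1026

Entry: 0..1  prio  (1B, 1-aligned); 1..4  -- padding (3B); 4..8  refcount  (4B, 4-aligned); 8..9  pid  (1B, 1-aligned); 9..12  -- padding (3B); 12..16  uid  (4B, 4-aligned); 16..17  cpu  (1B, 1-aligned); 17..20  -- tail padding (3B); sizeof = 20, alignof = 4
0..20  window  (20B, 1-aligned)
20..21  version  (1B, 1-aligned)
21..22  flags  (1B, 1-aligned)
22..30  src  (8B, 1-aligned)
30..34  length  (4B, 1-aligned)
34..47  ack  (13B, 1-aligned)
47..49  magic  (2B, 1-aligned)
49..51  port  (2B, 1-aligned)
51..52  ttl  (1B, 1-aligned)
52..54  proto  (2B, 1-aligned)
sizeof = 54, alignof = 1
array of 19: 19 × 54 = 1026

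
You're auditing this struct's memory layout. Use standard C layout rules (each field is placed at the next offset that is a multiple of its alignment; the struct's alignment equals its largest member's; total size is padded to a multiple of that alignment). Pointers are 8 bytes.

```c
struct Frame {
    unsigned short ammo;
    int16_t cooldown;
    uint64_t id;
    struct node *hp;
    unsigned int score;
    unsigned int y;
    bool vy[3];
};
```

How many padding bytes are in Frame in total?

0..2  ammo  (2B, 2-aligned)
2..4  cooldown  (2B, 2-aligned)
4..8  -- padding (4B)
8..16  id  (8B, 8-aligned)
16..24  hp  (8B, 8-aligned)
24..28  score  (4B, 4-aligned)
28..32  y  (4B, 4-aligned)
32..35  vy  (3B, 1-aligned)
35..40  -- tail padding (5B)
sizeof = 40, alignof = 8
data bytes 31, size 40 → padding 9

9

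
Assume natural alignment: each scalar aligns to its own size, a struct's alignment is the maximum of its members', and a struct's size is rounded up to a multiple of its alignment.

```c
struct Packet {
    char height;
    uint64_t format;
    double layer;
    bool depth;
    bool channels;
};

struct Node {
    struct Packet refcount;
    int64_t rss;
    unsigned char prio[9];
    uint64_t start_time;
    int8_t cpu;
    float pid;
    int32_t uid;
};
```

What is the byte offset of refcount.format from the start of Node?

Packet: 0..1  height  (1B, 1-aligned); 1..8  -- padding (7B); 8..16  format  (8B, 8-aligned); 16..24  layer  (8B, 8-aligned); 24..25  depth  (1B, 1-aligned); 25..26  channels  (1B, 1-aligned); 26..32  -- tail padding (6B); sizeof = 32, alignof = 8
0..32  refcount  (32B, 8-aligned)
within Packet: format at 8
0 + 8 = 8

8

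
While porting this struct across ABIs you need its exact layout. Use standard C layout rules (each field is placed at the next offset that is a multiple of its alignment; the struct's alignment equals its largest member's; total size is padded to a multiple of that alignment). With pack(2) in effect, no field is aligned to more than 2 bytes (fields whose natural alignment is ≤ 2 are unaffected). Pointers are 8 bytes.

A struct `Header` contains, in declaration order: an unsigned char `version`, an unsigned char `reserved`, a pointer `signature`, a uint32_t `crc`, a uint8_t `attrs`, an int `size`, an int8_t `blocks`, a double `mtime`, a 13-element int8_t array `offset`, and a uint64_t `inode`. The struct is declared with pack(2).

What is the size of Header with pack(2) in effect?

52

version at 0 (size 1, align 1) → ends 1
reserved at 1 (size 1, align 1) → ends 2
signature at 2 (size 8, align 2) → ends 10
crc at 10 (size 4, align 2) → ends 14
attrs at 14 (size 1, align 1) → ends 15
pad 1 to align 2 for size
size at 16 (size 4, align 2) → ends 20
blocks at 20 (size 1, align 1) → ends 21
pad 1 to align 2 for mtime
mtime at 22 (size 8, align 2) → ends 30
offset at 30 (size 13, align 1) → ends 43
pad 1 to align 2 for inode
inode at 44 (size 8, align 2) → ends 52
total 52 bytes, alignment 2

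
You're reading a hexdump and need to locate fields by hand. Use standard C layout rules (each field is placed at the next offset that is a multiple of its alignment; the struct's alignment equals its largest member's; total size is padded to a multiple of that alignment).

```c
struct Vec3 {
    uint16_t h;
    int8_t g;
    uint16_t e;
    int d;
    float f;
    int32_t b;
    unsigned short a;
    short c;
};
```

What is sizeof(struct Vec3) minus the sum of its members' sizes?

0..2  h  (2B, 2-aligned)
2..3  g  (1B, 1-aligned)
3..4  -- padding (1B)
4..6  e  (2B, 2-aligned)
6..8  -- padding (2B)
8..12  d  (4B, 4-aligned)
12..16  f  (4B, 4-aligned)
16..20  b  (4B, 4-aligned)
20..22  a  (2B, 2-aligned)
22..24  c  (2B, 2-aligned)
sizeof = 24, alignof = 4
data bytes 21, size 24 → padding 3

3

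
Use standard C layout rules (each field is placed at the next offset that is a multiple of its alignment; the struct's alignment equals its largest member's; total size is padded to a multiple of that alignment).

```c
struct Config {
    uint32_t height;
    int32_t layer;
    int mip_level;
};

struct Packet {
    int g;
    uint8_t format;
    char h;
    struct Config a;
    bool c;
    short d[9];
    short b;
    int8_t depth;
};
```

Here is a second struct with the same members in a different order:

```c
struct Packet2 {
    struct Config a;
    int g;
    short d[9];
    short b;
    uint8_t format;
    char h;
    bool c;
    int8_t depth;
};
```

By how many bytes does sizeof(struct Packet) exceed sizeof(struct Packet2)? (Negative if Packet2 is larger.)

4

Config: height at 0 (size 4, align 4) → ends 4; layer at 4 (size 4, align 4) → ends 8; mip_level at 8 (size 4, align 4) → ends 12; total 12 bytes, alignment 4
g at 0 (size 4, align 4) → ends 4
format at 4 (size 1, align 1) → ends 5
h at 5 (size 1, align 1) → ends 6
pad 2 to align 4 for a
a at 8 (size 12, align 4) → ends 20
c at 20 (size 1, align 1) → ends 21
pad 1 to align 2 for d
d at 22 (size 18, align 2) → ends 40
b at 40 (size 2, align 2) → ends 42
depth at 42 (size 1, align 1) → ends 43
tail pad 1 to reach multiple of 4
total 44 bytes, alignment 4
— Packet2 —
a at 0 (size 12, align 4) → ends 12
g at 12 (size 4, align 4) → ends 16
d at 16 (size 18, align 2) → ends 34
b at 34 (size 2, align 2) → ends 36
format at 36 (size 1, align 1) → ends 37
h at 37 (size 1, align 1) → ends 38
c at 38 (size 1, align 1) → ends 39
depth at 39 (size 1, align 1) → ends 40
total 40 bytes, alignment 4
44 − 40 = 4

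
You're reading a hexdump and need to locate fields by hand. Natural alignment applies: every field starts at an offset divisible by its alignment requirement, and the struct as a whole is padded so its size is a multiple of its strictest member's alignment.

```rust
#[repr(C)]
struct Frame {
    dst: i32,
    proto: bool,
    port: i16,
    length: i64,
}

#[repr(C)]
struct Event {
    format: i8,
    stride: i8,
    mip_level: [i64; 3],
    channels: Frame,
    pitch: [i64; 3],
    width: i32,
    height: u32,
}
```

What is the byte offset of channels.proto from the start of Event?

36

Frame: dst at 0 (size 4, align 4) → ends 4; proto at 4 (size 1, align 1) → ends 5; pad 1 to align 2 for port; port at 6 (size 2, align 2) → ends 8; length at 8 (size 8, align 8) → ends 16; total 16 bytes, alignment 8
format at 0 (size 1, align 1) → ends 1
stride at 1 (size 1, align 1) → ends 2
pad 6 to align 8 for mip_level
mip_level at 8 (size 24, align 8) → ends 32
channels at 32 (size 16, align 8) → ends 48
within Frame: proto at 4
32 + 4 = 36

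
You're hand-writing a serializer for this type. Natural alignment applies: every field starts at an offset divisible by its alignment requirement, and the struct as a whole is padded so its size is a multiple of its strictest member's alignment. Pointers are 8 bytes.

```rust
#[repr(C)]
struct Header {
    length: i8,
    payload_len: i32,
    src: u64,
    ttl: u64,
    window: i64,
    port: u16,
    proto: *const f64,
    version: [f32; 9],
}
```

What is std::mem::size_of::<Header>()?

88

length at 0 (size 1, align 1) → ends 1
pad 3 to align 4 for payload_len
payload_len at 4 (size 4, align 4) → ends 8
src at 8 (size 8, align 8) → ends 16
ttl at 16 (size 8, align 8) → ends 24
window at 24 (size 8, align 8) → ends 32
port at 32 (size 2, align 2) → ends 34
pad 6 to align 8 for proto
proto at 40 (size 8, align 8) → ends 48
version at 48 (size 36, align 4) → ends 84
tail pad 4 to reach multiple of 8
total 88 bytes, alignment 8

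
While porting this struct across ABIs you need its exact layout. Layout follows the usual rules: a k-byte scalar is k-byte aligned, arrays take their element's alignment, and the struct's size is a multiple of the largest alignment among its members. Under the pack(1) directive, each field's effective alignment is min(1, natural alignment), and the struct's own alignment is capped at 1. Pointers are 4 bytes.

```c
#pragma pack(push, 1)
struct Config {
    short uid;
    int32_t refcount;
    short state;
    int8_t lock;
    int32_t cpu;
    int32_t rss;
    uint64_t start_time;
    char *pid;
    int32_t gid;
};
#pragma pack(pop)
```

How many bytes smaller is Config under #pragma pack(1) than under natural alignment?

natural layout:
  @0: uid [2B, align 2] → 2
  +2 pad (align 4)
  @4: refcount [4B, align 4] → 8
  @8: state [2B, align 2] → 10
  @10: lock [1B, align 1] → 11
  +1 pad (align 4)
  @12: cpu [4B, align 4] → 16
  @16: rss [4B, align 4] → 20
  +4 pad (align 8)
  @24: start_time [8B, align 8] → 32
  @32: pid [4B, align 4] → 36
  @36: gid [4B, align 4] → 40
  size 40, align 8
packed(1) layout:
  @0: uid [2B, align 1] → 2
  @2: refcount [4B, align 1] → 6
  @6: state [2B, align 1] → 8
  @8: lock [1B, align 1] → 9
  @9: cpu [4B, align 1] → 13
  @13: rss [4B, align 1] → 17
  @17: start_time [8B, align 1] → 25
  @25: pid [4B, align 1] → 29
  @29: gid [4B, align 1] → 33
  size 33, align 1
40 − 33 = 7

7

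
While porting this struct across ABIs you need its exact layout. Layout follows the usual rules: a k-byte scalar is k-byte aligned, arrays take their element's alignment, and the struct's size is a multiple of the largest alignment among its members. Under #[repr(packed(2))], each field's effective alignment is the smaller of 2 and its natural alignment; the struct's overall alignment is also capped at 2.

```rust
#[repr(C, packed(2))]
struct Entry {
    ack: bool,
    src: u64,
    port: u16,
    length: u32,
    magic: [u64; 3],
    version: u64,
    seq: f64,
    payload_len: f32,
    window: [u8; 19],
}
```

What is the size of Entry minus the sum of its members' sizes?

@0: ack [1B, align 1] → 1
+1 pad (align 2)
@2: src [8B, align 2] → 10
@10: port [2B, align 2] → 12
@12: length [4B, align 2] → 16
@16: magic [24B, align 2] → 40
@40: version [8B, align 2] → 48
@48: seq [8B, align 2] → 56
@56: payload_len [4B, align 2] → 60
@60: window [19B, align 1] → 79
+1 tail pad (align 2)
size 80, align 2
data bytes 78, size 80 → padding 2

2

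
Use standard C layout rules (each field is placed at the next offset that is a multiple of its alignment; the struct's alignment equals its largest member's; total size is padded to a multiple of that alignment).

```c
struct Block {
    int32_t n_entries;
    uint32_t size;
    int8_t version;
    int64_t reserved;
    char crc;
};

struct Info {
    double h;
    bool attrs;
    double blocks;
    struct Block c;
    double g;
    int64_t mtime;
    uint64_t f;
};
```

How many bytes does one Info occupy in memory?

Block: @0: n_entries [4B, align 4] → 4; @4: size [4B, align 4] → 8; @8: version [1B, align 1] → 9; +7 pad (align 8); @16: reserved [8B, align 8] → 24; @24: crc [1B, align 1] → 25; +7 tail pad (align 8); size 32, align 8
@0: h [8B, align 8] → 8
@8: attrs [1B, align 1] → 9
+7 pad (align 8)
@16: blocks [8B, align 8] → 24
@24: c [32B, align 8] → 56
@56: g [8B, align 8] → 64
@64: mtime [8B, align 8] → 72
@72: f [8B, align 8] → 80
size 80, align 8

80 bytes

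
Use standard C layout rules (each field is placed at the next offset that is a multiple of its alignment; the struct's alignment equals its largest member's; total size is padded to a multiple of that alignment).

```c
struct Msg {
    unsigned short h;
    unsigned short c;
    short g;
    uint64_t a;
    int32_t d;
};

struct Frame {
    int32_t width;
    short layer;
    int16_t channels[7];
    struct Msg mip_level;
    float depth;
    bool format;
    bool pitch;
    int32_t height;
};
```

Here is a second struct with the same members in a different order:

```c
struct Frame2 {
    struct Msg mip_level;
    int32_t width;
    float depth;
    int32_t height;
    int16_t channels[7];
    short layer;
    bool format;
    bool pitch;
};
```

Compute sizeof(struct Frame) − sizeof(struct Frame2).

Msg: @0: h [2B, align 2] → 2; @2: c [2B, align 2] → 4; @4: g [2B, align 2] → 6; +2 pad (align 8); @8: a [8B, align 8] → 16; @16: d [4B, align 4] → 20; +4 tail pad (align 8); size 24, align 8
@0: width [4B, align 4] → 4
@4: layer [2B, align 2] → 6
@6: channels [14B, align 2] → 20
+4 pad (align 8)
@24: mip_level [24B, align 8] → 48
@48: depth [4B, align 4] → 52
@52: format [1B, align 1] → 53
@53: pitch [1B, align 1] → 54
+2 pad (align 4)
@56: height [4B, align 4] → 60
+4 tail pad (align 8)
size 64, align 8
— Frame2 —
@0: mip_level [24B, align 8] → 24
@24: width [4B, align 4] → 28
@28: depth [4B, align 4] → 32
@32: height [4B, align 4] → 36
@36: channels [14B, align 2] → 50
@50: layer [2B, align 2] → 52
@52: format [1B, align 1] → 53
@53: pitch [1B, align 1] → 54
+2 tail pad (align 8)
size 56, align 8
64 − 56 = 8

8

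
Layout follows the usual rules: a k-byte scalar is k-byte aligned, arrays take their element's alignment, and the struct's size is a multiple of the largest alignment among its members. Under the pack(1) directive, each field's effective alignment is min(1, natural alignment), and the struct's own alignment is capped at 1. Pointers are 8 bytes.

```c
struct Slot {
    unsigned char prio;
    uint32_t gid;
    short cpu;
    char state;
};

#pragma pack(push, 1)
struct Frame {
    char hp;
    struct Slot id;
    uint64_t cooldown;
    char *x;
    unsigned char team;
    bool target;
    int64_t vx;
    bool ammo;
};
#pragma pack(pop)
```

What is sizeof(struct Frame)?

Slot: prio at 0 (size 1, align 1) → ends 1; pad 3 to align 4 for gid; gid at 4 (size 4, align 4) → ends 8; cpu at 8 (size 2, align 2) → ends 10; state at 10 (size 1, align 1) → ends 11; tail pad 1 to reach multiple of 4; total 12 bytes, alignment 4
hp at 0 (size 1, align 1) → ends 1
id at 1 (size 12, align 1) → ends 13
cooldown at 13 (size 8, align 1) → ends 21
x at 21 (size 8, align 1) → ends 29
team at 29 (size 1, align 1) → ends 30
target at 30 (size 1, align 1) → ends 31
vx at 31 (size 8, align 1) → ends 39
ammo at 39 (size 1, align 1) → ends 40
total 40 bytes, alignment 1

40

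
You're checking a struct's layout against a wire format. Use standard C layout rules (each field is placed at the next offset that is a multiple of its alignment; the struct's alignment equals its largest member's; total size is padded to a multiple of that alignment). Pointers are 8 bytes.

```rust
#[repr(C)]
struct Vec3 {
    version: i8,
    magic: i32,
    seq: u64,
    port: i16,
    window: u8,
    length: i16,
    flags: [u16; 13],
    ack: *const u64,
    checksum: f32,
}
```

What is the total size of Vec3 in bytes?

version at 0 (size 1, align 1) → ends 1
pad 3 to align 4 for magic
magic at 4 (size 4, align 4) → ends 8
seq at 8 (size 8, align 8) → ends 16
port at 16 (size 2, align 2) → ends 18
window at 18 (size 1, align 1) → ends 19
pad 1 to align 2 for length
length at 20 (size 2, align 2) → ends 22
flags at 22 (size 26, align 2) → ends 48
ack at 48 (size 8, align 8) → ends 56
checksum at 56 (size 4, align 4) → ends 60
tail pad 4 to reach multiple of 8
total 64 bytes, alignment 8

64 bytes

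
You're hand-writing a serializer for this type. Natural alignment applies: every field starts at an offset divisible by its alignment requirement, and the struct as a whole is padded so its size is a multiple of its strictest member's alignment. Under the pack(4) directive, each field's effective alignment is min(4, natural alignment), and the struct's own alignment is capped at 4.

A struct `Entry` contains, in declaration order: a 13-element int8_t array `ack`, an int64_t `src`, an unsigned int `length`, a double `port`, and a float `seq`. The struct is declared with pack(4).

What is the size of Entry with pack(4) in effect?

40

ack at 0 (size 13, align 1) → ends 13
pad 3 to align 4 for src
src at 16 (size 8, align 4) → ends 24
length at 24 (size 4, align 4) → ends 28
port at 28 (size 8, align 4) → ends 36
seq at 36 (size 4, align 4) → ends 40
total 40 bytes, alignment 4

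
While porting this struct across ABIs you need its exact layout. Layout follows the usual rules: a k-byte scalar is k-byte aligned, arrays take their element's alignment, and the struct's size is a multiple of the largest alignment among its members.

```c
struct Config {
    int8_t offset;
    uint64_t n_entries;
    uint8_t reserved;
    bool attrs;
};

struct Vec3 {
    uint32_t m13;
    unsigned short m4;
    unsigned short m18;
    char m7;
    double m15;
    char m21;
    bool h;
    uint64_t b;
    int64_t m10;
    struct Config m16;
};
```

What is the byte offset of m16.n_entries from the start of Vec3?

Config: offset at 0 (size 1, align 1) → ends 1; pad 7 to align 8 for n_entries; n_entries at 8 (size 8, align 8) → ends 16; reserved at 16 (size 1, align 1) → ends 17; attrs at 17 (size 1, align 1) → ends 18; tail pad 6 to reach multiple of 8; total 24 bytes, alignment 8
m13 at 0 (size 4, align 4) → ends 4
m4 at 4 (size 2, align 2) → ends 6
m18 at 6 (size 2, align 2) → ends 8
m7 at 8 (size 1, align 1) → ends 9
pad 7 to align 8 for m15
m15 at 16 (size 8, align 8) → ends 24
m21 at 24 (size 1, align 1) → ends 25
h at 25 (size 1, align 1) → ends 26
pad 6 to align 8 for b
b at 32 (size 8, align 8) → ends 40
m10 at 40 (size 8, align 8) → ends 48
m16 at 48 (size 24, align 8) → ends 72
within Config: n_entries at 8
48 + 8 = 56

56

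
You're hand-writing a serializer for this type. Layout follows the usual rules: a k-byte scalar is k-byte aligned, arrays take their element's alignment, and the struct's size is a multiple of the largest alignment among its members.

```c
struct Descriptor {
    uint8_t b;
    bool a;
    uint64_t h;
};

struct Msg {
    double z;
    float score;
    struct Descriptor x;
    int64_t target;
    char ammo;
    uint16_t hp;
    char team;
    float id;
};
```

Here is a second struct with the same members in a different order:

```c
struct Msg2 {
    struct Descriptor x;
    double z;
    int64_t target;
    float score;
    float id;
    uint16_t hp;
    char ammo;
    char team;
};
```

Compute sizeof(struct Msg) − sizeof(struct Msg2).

8

Descriptor: @0: b [1B, align 1] → 1; @1: a [1B, align 1] → 2; +6 pad (align 8); @8: h [8B, align 8] → 16; size 16, align 8
@0: z [8B, align 8] → 8
@8: score [4B, align 4] → 12
+4 pad (align 8)
@16: x [16B, align 8] → 32
@32: target [8B, align 8] → 40
@40: ammo [1B, align 1] → 41
+1 pad (align 2)
@42: hp [2B, align 2] → 44
@44: team [1B, align 1] → 45
+3 pad (align 4)
@48: id [4B, align 4] → 52
+4 tail pad (align 8)
size 56, align 8
— Msg2 —
@0: x [16B, align 8] → 16
@16: z [8B, align 8] → 24
@24: target [8B, align 8] → 32
@32: score [4B, align 4] → 36
@36: id [4B, align 4] → 40
@40: hp [2B, align 2] → 42
@42: ammo [1B, align 1] → 43
@43: team [1B, align 1] → 44
+4 tail pad (align 8)
size 48, align 8
56 − 48 = 8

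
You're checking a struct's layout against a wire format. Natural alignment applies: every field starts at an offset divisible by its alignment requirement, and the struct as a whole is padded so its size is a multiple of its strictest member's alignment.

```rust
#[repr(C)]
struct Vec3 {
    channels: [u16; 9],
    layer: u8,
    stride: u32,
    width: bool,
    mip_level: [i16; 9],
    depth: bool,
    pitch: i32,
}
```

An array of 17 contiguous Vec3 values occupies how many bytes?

@0: channels [18B, align 2] → 18
@18: layer [1B, align 1] → 19
+1 pad (align 4)
@20: stride [4B, align 4] → 24
@24: width [1B, align 1] → 25
+1 pad (align 2)
@26: mip_level [18B, align 2] → 44
@44: depth [1B, align 1] → 45
+3 pad (align 4)
@48: pitch [4B, align 4] → 52
size 52, align 4
array of 17: 17 × 52 = 884

884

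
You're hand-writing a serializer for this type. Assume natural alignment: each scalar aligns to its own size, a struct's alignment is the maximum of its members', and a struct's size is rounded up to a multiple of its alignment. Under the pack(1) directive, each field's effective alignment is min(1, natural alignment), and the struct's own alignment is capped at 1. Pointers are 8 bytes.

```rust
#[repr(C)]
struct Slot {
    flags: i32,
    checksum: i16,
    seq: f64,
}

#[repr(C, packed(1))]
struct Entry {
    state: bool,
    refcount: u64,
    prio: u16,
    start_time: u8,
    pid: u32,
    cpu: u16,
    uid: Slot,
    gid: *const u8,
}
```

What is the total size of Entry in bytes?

42 bytes

Slot: 0..4  flags  (4B, 4-aligned); 4..6  checksum  (2B, 2-aligned); 6..8  -- padding (2B); 8..16  seq  (8B, 8-aligned); sizeof = 16, alignof = 8
0..1  state  (1B, 1-aligned)
1..9  refcount  (8B, 1-aligned)
9..11  prio  (2B, 1-aligned)
11..12  start_time  (1B, 1-aligned)
12..16  pid  (4B, 1-aligned)
16..18  cpu  (2B, 1-aligned)
18..34  uid  (16B, 1-aligned)
34..42  gid  (8B, 1-aligned)
sizeof = 42, alignof = 1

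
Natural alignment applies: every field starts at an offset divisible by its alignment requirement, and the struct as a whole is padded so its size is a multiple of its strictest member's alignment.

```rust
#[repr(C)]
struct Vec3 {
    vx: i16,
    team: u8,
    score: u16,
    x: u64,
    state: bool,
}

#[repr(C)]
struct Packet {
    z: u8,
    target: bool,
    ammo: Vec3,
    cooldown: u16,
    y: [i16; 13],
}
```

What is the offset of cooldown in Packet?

32

Vec3: 0..2  vx  (2B, 2-aligned); 2..3  team  (1B, 1-aligned); 3..4  -- padding (1B); 4..6  score  (2B, 2-aligned); 6..8  -- padding (2B); 8..16  x  (8B, 8-aligned); 16..17  state  (1B, 1-aligned); 17..24  -- tail padding (7B); sizeof = 24, alignof = 8
0..1  z  (1B, 1-aligned)
1..2  target  (1B, 1-aligned)
2..8  -- padding (6B)
8..32  ammo  (24B, 8-aligned)
32..34  cooldown  (2B, 2-aligned)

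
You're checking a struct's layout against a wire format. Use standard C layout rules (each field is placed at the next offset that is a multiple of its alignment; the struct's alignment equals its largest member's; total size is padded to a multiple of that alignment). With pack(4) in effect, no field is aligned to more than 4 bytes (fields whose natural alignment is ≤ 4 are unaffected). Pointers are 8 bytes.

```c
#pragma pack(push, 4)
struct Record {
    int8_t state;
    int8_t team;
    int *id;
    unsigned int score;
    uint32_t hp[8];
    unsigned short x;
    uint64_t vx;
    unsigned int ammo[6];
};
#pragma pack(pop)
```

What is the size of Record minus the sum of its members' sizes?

4

state at 0 (size 1, align 1) → ends 1
team at 1 (size 1, align 1) → ends 2
pad 2 to align 4 for id
id at 4 (size 8, align 4) → ends 12
score at 12 (size 4, align 4) → ends 16
hp at 16 (size 32, align 4) → ends 48
x at 48 (size 2, align 2) → ends 50
pad 2 to align 4 for vx
vx at 52 (size 8, align 4) → ends 60
ammo at 60 (size 24, align 4) → ends 84
total 84 bytes, alignment 4
data bytes 80, size 84 → padding 4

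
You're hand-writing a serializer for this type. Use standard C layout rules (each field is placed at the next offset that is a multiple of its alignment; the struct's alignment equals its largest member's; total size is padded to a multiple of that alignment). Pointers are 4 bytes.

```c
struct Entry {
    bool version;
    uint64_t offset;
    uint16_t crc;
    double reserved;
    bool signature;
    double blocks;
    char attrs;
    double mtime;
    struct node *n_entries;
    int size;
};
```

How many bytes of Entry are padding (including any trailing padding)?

27

0..1  version  (1B, 1-aligned)
1..8  -- padding (7B)
8..16  offset  (8B, 8-aligned)
16..18  crc  (2B, 2-aligned)
18..24  -- padding (6B)
24..32  reserved  (8B, 8-aligned)
32..33  signature  (1B, 1-aligned)
33..40  -- padding (7B)
40..48  blocks  (8B, 8-aligned)
48..49  attrs  (1B, 1-aligned)
49..56  -- padding (7B)
56..64  mtime  (8B, 8-aligned)
64..68  n_entries  (4B, 4-aligned)
68..72  size  (4B, 4-aligned)
sizeof = 72, alignof = 8
data bytes 45, size 72 → padding 27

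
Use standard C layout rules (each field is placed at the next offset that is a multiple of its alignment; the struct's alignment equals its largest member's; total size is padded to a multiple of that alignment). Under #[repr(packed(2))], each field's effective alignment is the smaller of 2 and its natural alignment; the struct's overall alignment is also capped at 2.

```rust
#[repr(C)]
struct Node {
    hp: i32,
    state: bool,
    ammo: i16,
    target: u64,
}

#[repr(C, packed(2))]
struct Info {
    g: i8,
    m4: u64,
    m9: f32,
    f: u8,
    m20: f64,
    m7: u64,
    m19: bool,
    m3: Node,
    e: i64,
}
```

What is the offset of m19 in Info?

32

Node: @0: hp [4B, align 4] → 4; @4: state [1B, align 1] → 5; +1 pad (align 2); @6: ammo [2B, align 2] → 8; @8: target [8B, align 8] → 16; size 16, align 8
@0: g [1B, align 1] → 1
+1 pad (align 2)
@2: m4 [8B, align 2] → 10
@10: m9 [4B, align 2] → 14
@14: f [1B, align 1] → 15
+1 pad (align 2)
@16: m20 [8B, align 2] → 24
@24: m7 [8B, align 2] → 32
@32: m19 [1B, align 1] → 33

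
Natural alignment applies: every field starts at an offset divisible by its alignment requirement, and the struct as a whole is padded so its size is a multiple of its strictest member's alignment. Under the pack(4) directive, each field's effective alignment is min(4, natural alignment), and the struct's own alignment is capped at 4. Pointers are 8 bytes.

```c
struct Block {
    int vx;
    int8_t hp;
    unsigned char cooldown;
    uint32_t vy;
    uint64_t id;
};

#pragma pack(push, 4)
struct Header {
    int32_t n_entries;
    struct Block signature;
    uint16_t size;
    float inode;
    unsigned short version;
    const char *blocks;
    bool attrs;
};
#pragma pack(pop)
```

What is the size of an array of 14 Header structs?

Block: vx at 0 (size 4, align 4) → ends 4; hp at 4 (size 1, align 1) → ends 5; cooldown at 5 (size 1, align 1) → ends 6; pad 2 to align 4 for vy; vy at 8 (size 4, align 4) → ends 12; pad 4 to align 8 for id; id at 16 (size 8, align 8) → ends 24; total 24 bytes, alignment 8
n_entries at 0 (size 4, align 4) → ends 4
signature at 4 (size 24, align 4) → ends 28
size at 28 (size 2, align 2) → ends 30
pad 2 to align 4 for inode
inode at 32 (size 4, align 4) → ends 36
version at 36 (size 2, align 2) → ends 38
pad 2 to align 4 for blocks
blocks at 40 (size 8, align 4) → ends 48
attrs at 48 (size 1, align 1) → ends 49
tail pad 3 to reach multiple of 4
total 52 bytes, alignment 4
array of 14: 14 × 52 = 728

728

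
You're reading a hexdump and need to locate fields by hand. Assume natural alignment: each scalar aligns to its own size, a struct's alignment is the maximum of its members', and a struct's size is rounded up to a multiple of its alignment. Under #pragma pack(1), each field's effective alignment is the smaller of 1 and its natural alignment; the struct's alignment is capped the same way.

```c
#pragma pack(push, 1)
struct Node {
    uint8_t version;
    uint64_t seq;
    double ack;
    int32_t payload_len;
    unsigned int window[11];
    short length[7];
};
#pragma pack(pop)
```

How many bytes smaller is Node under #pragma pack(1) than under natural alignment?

natural layout:
  0..1  version  (1B, 1-aligned)
  1..8  -- padding (7B)
  8..16  seq  (8B, 8-aligned)
  16..24  ack  (8B, 8-aligned)
  24..28  payload_len  (4B, 4-aligned)
  28..72  window  (44B, 4-aligned)
  72..86  length  (14B, 2-aligned)
  86..88  -- tail padding (2B)
  sizeof = 88, alignof = 8
packed(1) layout:
  0..1  version  (1B, 1-aligned)
  1..9  seq  (8B, 1-aligned)
  9..17  ack  (8B, 1-aligned)
  17..21  payload_len  (4B, 1-aligned)
  21..65  window  (44B, 1-aligned)
  65..79  length  (14B, 1-aligned)
  sizeof = 79, alignof = 1
88 − 79 = 9

9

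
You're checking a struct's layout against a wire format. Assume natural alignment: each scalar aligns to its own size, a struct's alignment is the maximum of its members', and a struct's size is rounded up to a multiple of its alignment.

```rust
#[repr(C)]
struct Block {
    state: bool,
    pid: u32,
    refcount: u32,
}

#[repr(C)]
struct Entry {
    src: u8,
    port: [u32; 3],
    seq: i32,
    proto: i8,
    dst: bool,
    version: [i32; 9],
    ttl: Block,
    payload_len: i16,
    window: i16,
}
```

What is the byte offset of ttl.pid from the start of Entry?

Block: 0..1  state  (1B, 1-aligned); 1..4  -- padding (3B); 4..8  pid  (4B, 4-aligned); 8..12  refcount  (4B, 4-aligned); sizeof = 12, alignof = 4
0..1  src  (1B, 1-aligned)
1..4  -- padding (3B)
4..16  port  (12B, 4-aligned)
16..20  seq  (4B, 4-aligned)
20..21  proto  (1B, 1-aligned)
21..22  dst  (1B, 1-aligned)
22..24  -- padding (2B)
24..60  version  (36B, 4-aligned)
60..72  ttl  (12B, 4-aligned)
within Block: pid at 4
60 + 4 = 64

64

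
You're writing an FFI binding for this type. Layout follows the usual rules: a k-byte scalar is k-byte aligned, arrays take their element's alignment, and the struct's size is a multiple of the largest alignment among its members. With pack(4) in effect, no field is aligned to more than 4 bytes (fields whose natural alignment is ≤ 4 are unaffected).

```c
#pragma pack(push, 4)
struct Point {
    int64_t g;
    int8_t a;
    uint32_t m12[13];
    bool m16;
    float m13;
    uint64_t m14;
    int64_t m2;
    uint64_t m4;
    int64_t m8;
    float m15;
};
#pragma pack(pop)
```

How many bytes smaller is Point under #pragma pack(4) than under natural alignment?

4

natural layout:
  g at 0 (size 8, align 8) → ends 8
  a at 8 (size 1, align 1) → ends 9
  pad 3 to align 4 for m12
  m12 at 12 (size 52, align 4) → ends 64
  m16 at 64 (size 1, align 1) → ends 65
  pad 3 to align 4 for m13
  m13 at 68 (size 4, align 4) → ends 72
  m14 at 72 (size 8, align 8) → ends 80
  m2 at 80 (size 8, align 8) → ends 88
  m4 at 88 (size 8, align 8) → ends 96
  m8 at 96 (size 8, align 8) → ends 104
  m15 at 104 (size 4, align 4) → ends 108
  tail pad 4 to reach multiple of 8
  total 112 bytes, alignment 8
packed(4) layout:
  g at 0 (size 8, align 4) → ends 8
  a at 8 (size 1, align 1) → ends 9
  pad 3 to align 4 for m12
  m12 at 12 (size 52, align 4) → ends 64
  m16 at 64 (size 1, align 1) → ends 65
  pad 3 to align 4 for m13
  m13 at 68 (size 4, align 4) → ends 72
  m14 at 72 (size 8, align 4) → ends 80
  m2 at 80 (size 8, align 4) → ends 88
  m4 at 88 (size 8, align 4) → ends 96
  m8 at 96 (size 8, align 4) → ends 104
  m15 at 104 (size 4, align 4) → ends 108
  total 108 bytes, alignment 4
112 − 108 = 4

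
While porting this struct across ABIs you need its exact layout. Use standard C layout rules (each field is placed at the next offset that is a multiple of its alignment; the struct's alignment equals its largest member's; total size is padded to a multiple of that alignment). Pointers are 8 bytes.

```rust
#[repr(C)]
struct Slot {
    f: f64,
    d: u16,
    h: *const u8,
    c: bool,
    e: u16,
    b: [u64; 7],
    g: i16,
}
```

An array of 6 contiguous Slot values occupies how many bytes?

0..8  f  (8B, 8-aligned)
8..10  d  (2B, 2-aligned)
10..16  -- padding (6B)
16..24  h  (8B, 8-aligned)
24..25  c  (1B, 1-aligned)
25..26  -- padding (1B)
26..28  e  (2B, 2-aligned)
28..32  -- padding (4B)
32..88  b  (56B, 8-aligned)
88..90  g  (2B, 2-aligned)
90..96  -- tail padding (6B)
sizeof = 96, alignof = 8
array of 6: 6 × 96 = 576

576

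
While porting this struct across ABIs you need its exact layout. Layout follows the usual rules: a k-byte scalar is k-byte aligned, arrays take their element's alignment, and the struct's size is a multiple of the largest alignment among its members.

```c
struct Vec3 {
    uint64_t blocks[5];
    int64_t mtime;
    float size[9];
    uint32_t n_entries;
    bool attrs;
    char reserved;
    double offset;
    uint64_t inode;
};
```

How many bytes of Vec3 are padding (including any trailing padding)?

6

@0: blocks [40B, align 8] → 40
@40: mtime [8B, align 8] → 48
@48: size [36B, align 4] → 84
@84: n_entries [4B, align 4] → 88
@88: attrs [1B, align 1] → 89
@89: reserved [1B, align 1] → 90
+6 pad (align 8)
@96: offset [8B, align 8] → 104
@104: inode [8B, align 8] → 112
size 112, align 8
data bytes 106, size 112 → padding 6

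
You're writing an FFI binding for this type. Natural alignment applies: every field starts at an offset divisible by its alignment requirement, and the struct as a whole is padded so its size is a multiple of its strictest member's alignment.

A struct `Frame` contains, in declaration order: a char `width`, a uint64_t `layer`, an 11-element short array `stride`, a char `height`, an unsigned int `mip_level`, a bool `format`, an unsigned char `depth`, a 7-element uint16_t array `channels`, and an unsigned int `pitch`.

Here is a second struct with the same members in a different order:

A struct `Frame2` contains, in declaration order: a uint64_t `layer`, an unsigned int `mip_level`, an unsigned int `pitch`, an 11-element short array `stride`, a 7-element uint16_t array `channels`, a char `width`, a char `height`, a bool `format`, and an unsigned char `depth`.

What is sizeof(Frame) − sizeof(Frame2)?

0..1  width  (1B, 1-aligned)
1..8  -- padding (7B)
8..16  layer  (8B, 8-aligned)
16..38  stride  (22B, 2-aligned)
38..39  height  (1B, 1-aligned)
39..40  -- padding (1B)
40..44  mip_level  (4B, 4-aligned)
44..45  format  (1B, 1-aligned)
45..46  depth  (1B, 1-aligned)
46..60  channels  (14B, 2-aligned)
60..64  pitch  (4B, 4-aligned)
sizeof = 64, alignof = 8
— Frame2 —
0..8  layer  (8B, 8-aligned)
8..12  mip_level  (4B, 4-aligned)
12..16  pitch  (4B, 4-aligned)
16..38  stride  (22B, 2-aligned)
38..52  channels  (14B, 2-aligned)
52..53  width  (1B, 1-aligned)
53..54  height  (1B, 1-aligned)
54..55  format  (1B, 1-aligned)
55..56  depth  (1B, 1-aligned)
sizeof = 56, alignof = 8
64 − 56 = 8

8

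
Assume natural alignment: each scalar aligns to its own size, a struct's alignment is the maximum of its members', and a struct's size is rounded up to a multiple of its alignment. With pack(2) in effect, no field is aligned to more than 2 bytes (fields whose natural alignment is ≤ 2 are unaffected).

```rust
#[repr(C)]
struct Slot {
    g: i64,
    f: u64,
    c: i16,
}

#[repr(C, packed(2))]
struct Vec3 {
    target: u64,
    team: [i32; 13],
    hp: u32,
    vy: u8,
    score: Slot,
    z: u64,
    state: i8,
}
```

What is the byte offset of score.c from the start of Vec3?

Slot: @0: g [8B, align 8] → 8; @8: f [8B, align 8] → 16; @16: c [2B, align 2] → 18; +6 tail pad (align 8); size 24, align 8
@0: target [8B, align 2] → 8
@8: team [52B, align 2] → 60
@60: hp [4B, align 2] → 64
@64: vy [1B, align 1] → 65
+1 pad (align 2)
@66: score [24B, align 2] → 90
within Slot: c at 16
66 + 16 = 82

82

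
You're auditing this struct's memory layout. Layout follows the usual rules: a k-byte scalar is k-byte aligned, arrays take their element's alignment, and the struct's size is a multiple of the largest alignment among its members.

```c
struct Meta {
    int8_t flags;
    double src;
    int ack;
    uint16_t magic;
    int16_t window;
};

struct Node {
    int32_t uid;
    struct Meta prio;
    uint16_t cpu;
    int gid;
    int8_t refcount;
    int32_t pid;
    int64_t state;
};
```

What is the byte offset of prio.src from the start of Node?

Meta: 0..1  flags  (1B, 1-aligned); 1..8  -- padding (7B); 8..16  src  (8B, 8-aligned); 16..20  ack  (4B, 4-aligned); 20..22  magic  (2B, 2-aligned); 22..24  window  (2B, 2-aligned); sizeof = 24, alignof = 8
0..4  uid  (4B, 4-aligned)
4..8  -- padding (4B)
8..32  prio  (24B, 8-aligned)
within Meta: src at 8
8 + 8 = 16

16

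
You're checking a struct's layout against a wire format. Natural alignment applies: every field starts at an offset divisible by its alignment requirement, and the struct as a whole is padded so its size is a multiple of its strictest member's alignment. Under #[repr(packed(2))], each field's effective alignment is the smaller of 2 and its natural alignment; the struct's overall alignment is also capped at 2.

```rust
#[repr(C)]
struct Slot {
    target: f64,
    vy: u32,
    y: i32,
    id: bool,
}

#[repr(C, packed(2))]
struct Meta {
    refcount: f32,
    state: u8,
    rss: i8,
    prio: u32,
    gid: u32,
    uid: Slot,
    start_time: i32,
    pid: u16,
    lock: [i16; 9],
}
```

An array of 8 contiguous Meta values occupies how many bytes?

Slot: @0: target [8B, align 8] → 8; @8: vy [4B, align 4] → 12; @12: y [4B, align 4] → 16; @16: id [1B, align 1] → 17; +7 tail pad (align 8); size 24, align 8
@0: refcount [4B, align 2] → 4
@4: state [1B, align 1] → 5
@5: rss [1B, align 1] → 6
@6: prio [4B, align 2] → 10
@10: gid [4B, align 2] → 14
@14: uid [24B, align 2] → 38
@38: start_time [4B, align 2] → 42
@42: pid [2B, align 2] → 44
@44: lock [18B, align 2] → 62
size 62, align 2
array of 8: 8 × 62 = 496

496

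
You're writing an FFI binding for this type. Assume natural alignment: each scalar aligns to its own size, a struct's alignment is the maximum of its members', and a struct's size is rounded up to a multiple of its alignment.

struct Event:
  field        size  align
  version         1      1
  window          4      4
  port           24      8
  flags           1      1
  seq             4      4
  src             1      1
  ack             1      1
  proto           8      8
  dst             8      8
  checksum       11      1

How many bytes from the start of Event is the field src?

40

@0: version [1B, align 1] → 1
+3 pad (align 4)
@4: window [4B, align 4] → 8
@8: port [24B, align 8] → 32
@32: flags [1B, align 1] → 33
+3 pad (align 4)
@36: seq [4B, align 4] → 40
@40: src [1B, align 1] → 41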